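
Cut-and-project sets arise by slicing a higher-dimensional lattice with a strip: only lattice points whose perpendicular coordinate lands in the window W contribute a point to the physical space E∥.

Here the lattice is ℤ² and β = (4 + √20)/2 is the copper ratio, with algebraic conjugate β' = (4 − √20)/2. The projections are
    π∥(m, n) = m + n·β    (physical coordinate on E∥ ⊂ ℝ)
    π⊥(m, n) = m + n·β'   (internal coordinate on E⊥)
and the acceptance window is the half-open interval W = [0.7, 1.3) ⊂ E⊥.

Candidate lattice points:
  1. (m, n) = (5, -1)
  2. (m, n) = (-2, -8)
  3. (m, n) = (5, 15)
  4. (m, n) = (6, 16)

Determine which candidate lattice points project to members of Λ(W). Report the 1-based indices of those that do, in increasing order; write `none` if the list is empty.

none

β' = (4−√20)/2 ≈ -0.2361.
candidate 1: (m,n)=(5,-1) → π∥ = 5-1·β ≈ 0.7639, π⊥ = 5-1·β' ≈ 5.2361 ∉ [0.7, 1.3) ⇒ out
candidate 2: (m,n)=(-2,-8) → π∥ = -2-8·β ≈ -35.8885, π⊥ = -2-8·β' ≈ -0.1115 ∉ [0.7, 1.3) ⇒ out
candidate 3: (m,n)=(5,15) → π∥ = 5+15·β ≈ 68.5410, π⊥ = 5+15·β' ≈ 1.4590 ∉ [0.7, 1.3) ⇒ out
candidate 4: (m,n)=(6,16) → π∥ = 6+16·β ≈ 73.7771, π⊥ = 6+16·β' ≈ 2.2229 ∉ [0.7, 1.3) ⇒ out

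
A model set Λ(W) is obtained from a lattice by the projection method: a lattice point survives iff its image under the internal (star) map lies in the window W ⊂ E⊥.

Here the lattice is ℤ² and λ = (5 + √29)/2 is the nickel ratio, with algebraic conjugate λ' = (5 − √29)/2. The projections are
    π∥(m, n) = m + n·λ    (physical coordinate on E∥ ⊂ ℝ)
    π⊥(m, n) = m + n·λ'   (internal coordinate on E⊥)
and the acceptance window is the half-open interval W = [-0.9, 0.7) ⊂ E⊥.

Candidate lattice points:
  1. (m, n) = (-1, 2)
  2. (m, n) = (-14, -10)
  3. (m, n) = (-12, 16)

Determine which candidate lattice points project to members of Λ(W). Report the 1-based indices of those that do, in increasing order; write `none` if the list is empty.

λ' = (5−√29)/2 ≈ -0.19258.
[1] lift (-1,2): star map gives -1.38516; window check -0.9 ≤ -1.38516 < 0.7 is false → out
[2] lift (-14,-10): star map gives -12.07418; window check -0.9 ≤ -12.07418 < 0.7 is false → out
[3] lift (-12,16): star map gives -15.08132; window check -0.9 ≤ -15.08132 < 0.7 is false → out

none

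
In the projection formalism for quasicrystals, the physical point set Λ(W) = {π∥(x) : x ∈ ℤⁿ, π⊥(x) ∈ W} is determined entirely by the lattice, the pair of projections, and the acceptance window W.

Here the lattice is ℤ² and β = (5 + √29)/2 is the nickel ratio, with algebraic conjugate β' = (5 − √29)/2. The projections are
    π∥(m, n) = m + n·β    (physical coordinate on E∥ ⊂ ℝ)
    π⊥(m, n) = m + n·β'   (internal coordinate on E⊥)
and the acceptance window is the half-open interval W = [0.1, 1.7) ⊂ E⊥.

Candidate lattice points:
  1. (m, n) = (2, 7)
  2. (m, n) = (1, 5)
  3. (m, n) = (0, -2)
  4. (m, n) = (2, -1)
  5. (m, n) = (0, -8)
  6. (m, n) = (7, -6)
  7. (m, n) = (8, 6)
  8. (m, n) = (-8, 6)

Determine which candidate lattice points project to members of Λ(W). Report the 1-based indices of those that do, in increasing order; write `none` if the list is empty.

1, 3, 5

Compute β' = (5−√29)/2 = -0.1926, so π⊥(m,n) = m -0.1926·n.
candidate 1: (m,n)=(2,7) → π∥ = 2+7·β ≈ 38.3481, π⊥ = 2+7·β' ≈ 0.6519 ∈ [0.1, 1.7) ⇒ IN Λ
candidate 2: (m,n)=(1,5) → π∥ = 1+5·β ≈ 26.9629, π⊥ = 1+5·β' ≈ 0.0371 ∉ [0.1, 1.7) ⇒ out
candidate 3: (m,n)=(0,-2) → π∥ = 0-2·β ≈ -10.3852, π⊥ = 0-2·β' ≈ 0.3852 ∈ [0.1, 1.7) ⇒ IN Λ
candidate 4: (m,n)=(2,-1) → π∥ = 2-1·β ≈ -3.1926, π⊥ = 2-1·β' ≈ 2.1926 ∉ [0.1, 1.7) ⇒ out
candidate 5: (m,n)=(0,-8) → π∥ = 0-8·β ≈ -41.5407, π⊥ = 0-8·β' ≈ 1.5407 ∈ [0.1, 1.7) ⇒ IN Λ
candidate 6: (m,n)=(7,-6) → π∥ = 7-6·β ≈ -24.1555, π⊥ = 7-6·β' ≈ 8.1555 ∉ [0.1, 1.7) ⇒ out
candidate 7: (m,n)=(8,6) → π∥ = 8+6·β ≈ 39.1555, π⊥ = 8+6·β' ≈ 6.8445 ∉ [0.1, 1.7) ⇒ out
candidate 8: (m,n)=(-8,6) → π∥ = -8+6·β ≈ 23.1555, π⊥ = -8+6·β' ≈ -9.1555 ∉ [0.1, 1.7) ⇒ out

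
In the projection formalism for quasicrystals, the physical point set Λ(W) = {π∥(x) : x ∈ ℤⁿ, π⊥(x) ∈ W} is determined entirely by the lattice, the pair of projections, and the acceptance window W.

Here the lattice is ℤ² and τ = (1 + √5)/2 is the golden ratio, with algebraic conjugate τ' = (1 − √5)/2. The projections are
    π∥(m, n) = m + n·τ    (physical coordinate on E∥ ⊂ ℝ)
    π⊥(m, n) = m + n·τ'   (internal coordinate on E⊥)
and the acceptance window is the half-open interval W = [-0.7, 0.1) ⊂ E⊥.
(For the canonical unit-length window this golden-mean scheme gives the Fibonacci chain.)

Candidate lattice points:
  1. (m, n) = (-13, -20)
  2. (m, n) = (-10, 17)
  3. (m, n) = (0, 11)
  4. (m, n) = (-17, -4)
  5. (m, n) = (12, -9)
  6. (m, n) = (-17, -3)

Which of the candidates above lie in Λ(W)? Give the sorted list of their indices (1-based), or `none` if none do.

1

Numerically τ ≈ 1.6180 and τ' = −1/τ ≈ -0.6180.
[1] lift (-13,-20): star map gives -0.6393; window check -0.7 ≤ -0.6393 < 0.1 is true → IN Λ
[2] lift (-10,17): star map gives -20.5066; window check -0.7 ≤ -20.5066 < 0.1 is false → out
[3] lift (0,11): star map gives -6.7984; window check -0.7 ≤ -6.7984 < 0.1 is false → out
[4] lift (-17,-4): star map gives -14.5279; window check -0.7 ≤ -14.5279 < 0.1 is false → out
[5] lift (12,-9): star map gives 17.5623; window check -0.7 ≤ 17.5623 < 0.1 is false → out
[6] lift (-17,-3): star map gives -15.1459; window check -0.7 ≤ -15.1459 < 0.1 is false → out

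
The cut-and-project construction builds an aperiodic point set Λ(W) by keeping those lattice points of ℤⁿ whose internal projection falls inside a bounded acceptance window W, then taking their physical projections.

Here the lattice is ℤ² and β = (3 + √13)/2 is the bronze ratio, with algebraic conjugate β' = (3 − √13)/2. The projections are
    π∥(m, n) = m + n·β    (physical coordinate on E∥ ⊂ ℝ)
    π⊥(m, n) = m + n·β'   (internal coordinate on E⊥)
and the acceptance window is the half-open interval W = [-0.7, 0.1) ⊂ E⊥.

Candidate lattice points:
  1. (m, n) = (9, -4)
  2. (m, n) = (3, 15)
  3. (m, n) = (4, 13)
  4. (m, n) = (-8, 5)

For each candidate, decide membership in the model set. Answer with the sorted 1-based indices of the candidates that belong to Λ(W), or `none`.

3

Compute β' = (3−√13)/2 = -0.3028, so π⊥(m,n) = m -0.3028·n.
candidate 1: (m,n)=(9,-4) → π∥ = 9-4·β ≈ -4.2111, π⊥ = 9-4·β' ≈ 10.2111 ∉ [-0.7, 0.1) ⇒ out
candidate 2: (m,n)=(3,15) → π∥ = 3+15·β ≈ 52.5416, π⊥ = 3+15·β' ≈ -1.5416 ∉ [-0.7, 0.1) ⇒ out
candidate 3: (m,n)=(4,13) → π∥ = 4+13·β ≈ 46.9361, π⊥ = 4+13·β' ≈ 0.0639 ∈ [-0.7, 0.1) ⇒ IN Λ
candidate 4: (m,n)=(-8,5) → π∥ = -8+5·β ≈ 8.5139, π⊥ = -8+5·β' ≈ -9.5139 ∉ [-0.7, 0.1) ⇒ out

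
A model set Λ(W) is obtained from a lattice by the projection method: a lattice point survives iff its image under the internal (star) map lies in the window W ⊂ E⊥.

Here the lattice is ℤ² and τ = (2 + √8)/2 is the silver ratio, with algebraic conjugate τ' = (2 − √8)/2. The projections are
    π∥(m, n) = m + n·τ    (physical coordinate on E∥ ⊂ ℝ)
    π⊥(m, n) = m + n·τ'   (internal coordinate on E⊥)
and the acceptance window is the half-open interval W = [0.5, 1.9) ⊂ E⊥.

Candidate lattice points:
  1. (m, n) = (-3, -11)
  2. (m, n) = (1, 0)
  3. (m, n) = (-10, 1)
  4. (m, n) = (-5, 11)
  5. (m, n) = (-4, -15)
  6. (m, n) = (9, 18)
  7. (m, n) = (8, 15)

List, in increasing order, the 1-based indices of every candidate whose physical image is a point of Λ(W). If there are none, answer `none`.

1, 2, 6, 7

Compute τ' = (2−√8)/2 = -0.4142, so π⊥(m,n) = m -0.4142·n.
[1] lift (-3,-11): star map gives 1.5563; window check 0.5 ≤ 1.5563 < 1.9 is true → IN Λ
[2] lift (1,0): star map gives 1.0000; window check 0.5 ≤ 1.0000 < 1.9 is true → IN Λ
[3] lift (-10,1): star map gives -10.4142; window check 0.5 ≤ -10.4142 < 1.9 is false → out
[4] lift (-5,11): star map gives -9.5563; window check 0.5 ≤ -9.5563 < 1.9 is false → out
[5] lift (-4,-15): star map gives 2.2132; window check 0.5 ≤ 2.2132 < 1.9 is false → out
[6] lift (9,18): star map gives 1.5442; window check 0.5 ≤ 1.5442 < 1.9 is true → IN Λ
[7] lift (8,15): star map gives 1.7868; window check 0.5 ≤ 1.7868 < 1.9 is true → IN Λ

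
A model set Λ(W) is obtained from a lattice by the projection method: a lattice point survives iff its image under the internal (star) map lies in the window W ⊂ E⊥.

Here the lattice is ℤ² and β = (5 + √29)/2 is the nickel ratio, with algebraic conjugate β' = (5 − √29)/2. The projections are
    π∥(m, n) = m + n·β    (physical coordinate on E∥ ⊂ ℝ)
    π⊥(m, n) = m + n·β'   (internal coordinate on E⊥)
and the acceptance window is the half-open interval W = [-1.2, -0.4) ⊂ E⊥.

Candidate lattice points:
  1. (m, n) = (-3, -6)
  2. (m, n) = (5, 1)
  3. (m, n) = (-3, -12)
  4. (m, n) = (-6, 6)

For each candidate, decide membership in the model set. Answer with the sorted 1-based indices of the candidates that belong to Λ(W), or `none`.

3

β' = (5−√29)/2 ≈ -0.19258.
[1] lift (-3,-6): star map gives -1.84451; window check -1.2 ≤ -1.84451 < -0.4 is false → out
[2] lift (5,1): star map gives 4.80742; window check -1.2 ≤ 4.80742 < -0.4 is false → out
[3] lift (-3,-12): star map gives -0.68901; window check -1.2 ≤ -0.68901 < -0.4 is true → IN Λ
[4] lift (-6,6): star map gives -7.15549; window check -1.2 ≤ -7.15549 < -0.4 is false → out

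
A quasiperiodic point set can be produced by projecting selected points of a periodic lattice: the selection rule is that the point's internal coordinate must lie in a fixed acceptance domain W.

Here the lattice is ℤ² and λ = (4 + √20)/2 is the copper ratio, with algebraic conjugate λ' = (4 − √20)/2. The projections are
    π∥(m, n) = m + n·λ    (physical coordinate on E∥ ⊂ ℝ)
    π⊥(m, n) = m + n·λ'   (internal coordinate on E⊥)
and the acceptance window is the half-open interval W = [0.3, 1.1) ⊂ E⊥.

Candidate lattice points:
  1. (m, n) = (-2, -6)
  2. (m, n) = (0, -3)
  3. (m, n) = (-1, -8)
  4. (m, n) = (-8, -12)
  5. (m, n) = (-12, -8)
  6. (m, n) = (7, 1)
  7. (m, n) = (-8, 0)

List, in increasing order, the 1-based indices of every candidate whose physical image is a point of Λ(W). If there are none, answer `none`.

2, 3

Numerically λ ≈ 4.236068 and λ' = −1/λ ≈ -0.236068.
#1 (-2,-6): internal coord -2 + (-6)·λ' = -0.583592; -0.583592 ∉ [0.3, 1.1) → out
#2 (0,-3): internal coord 0 + (-3)·λ' = +0.708204; +0.708204 ∈ [0.3, 1.1) → IN Λ
#3 (-1,-8): internal coord -1 + (-8)·λ' = +0.888544; +0.888544 ∈ [0.3, 1.1) → IN Λ
#4 (-8,-12): internal coord -8 + (-12)·λ' = -5.167184; -5.167184 ∉ [0.3, 1.1) → out
#5 (-12,-8): internal coord -12 + (-8)·λ' = -10.111456; -10.111456 ∉ [0.3, 1.1) → out
#6 (7,1): internal coord 7 + (1)·λ' = +6.763932; +6.763932 ∉ [0.3, 1.1) → out
#7 (-8,0): internal coord -8 + (0)·λ' = -8.000000; -8.000000 ∉ [0.3, 1.1) → out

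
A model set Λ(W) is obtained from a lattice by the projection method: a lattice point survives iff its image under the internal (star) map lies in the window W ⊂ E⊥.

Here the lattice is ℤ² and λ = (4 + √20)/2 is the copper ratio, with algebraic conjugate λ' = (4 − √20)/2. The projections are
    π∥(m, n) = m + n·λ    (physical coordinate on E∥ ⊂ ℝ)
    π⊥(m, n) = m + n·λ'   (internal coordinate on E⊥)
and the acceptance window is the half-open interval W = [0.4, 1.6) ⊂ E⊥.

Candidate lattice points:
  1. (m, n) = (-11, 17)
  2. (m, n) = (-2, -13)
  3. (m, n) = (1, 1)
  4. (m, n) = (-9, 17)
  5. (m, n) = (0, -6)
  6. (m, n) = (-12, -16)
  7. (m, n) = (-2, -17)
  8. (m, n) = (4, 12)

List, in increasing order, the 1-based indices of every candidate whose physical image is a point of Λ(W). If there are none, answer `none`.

Numerically λ ≈ 4.236068 and λ' = −1/λ ≈ -0.236068.
#1 (-11,17): internal coord -11 + (17)·λ' = -15.013156; -15.013156 ∉ [0.4, 1.6) → out
#2 (-2,-13): internal coord -2 + (-13)·λ' = +1.068884; +1.068884 ∈ [0.4, 1.6) → IN Λ
#3 (1,1): internal coord 1 + (1)·λ' = +0.763932; +0.763932 ∈ [0.4, 1.6) → IN Λ
#4 (-9,17): internal coord -9 + (17)·λ' = -13.013156; -13.013156 ∉ [0.4, 1.6) → out
#5 (0,-6): internal coord 0 + (-6)·λ' = +1.416408; +1.416408 ∈ [0.4, 1.6) → IN Λ
#6 (-12,-16): internal coord -12 + (-16)·λ' = -8.222912; -8.222912 ∉ [0.4, 1.6) → out
#7 (-2,-17): internal coord -2 + (-17)·λ' = +2.013156; +2.013156 ∉ [0.4, 1.6) → out
#8 (4,12): internal coord 4 + (12)·λ' = +1.167184; +1.167184 ∈ [0.4, 1.6) → IN Λ

2, 3, 5, 8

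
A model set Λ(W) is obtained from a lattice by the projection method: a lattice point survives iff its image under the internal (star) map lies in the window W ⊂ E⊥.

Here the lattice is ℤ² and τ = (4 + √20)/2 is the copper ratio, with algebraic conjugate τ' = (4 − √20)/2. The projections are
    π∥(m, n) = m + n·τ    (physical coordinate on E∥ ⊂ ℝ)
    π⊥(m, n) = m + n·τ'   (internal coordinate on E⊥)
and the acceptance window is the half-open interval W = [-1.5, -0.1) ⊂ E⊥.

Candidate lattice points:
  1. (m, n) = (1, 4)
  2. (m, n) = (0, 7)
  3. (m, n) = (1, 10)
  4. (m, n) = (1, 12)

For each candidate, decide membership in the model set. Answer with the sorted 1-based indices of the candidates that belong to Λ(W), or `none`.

3

τ' = (4−√20)/2 ≈ -0.2361.
#1 (1,4): internal coord 1 + (4)·τ' = +0.0557; +0.0557 ∉ [-1.5, -0.1) → out
#2 (0,7): internal coord 0 + (7)·τ' = -1.6525; -1.6525 ∉ [-1.5, -0.1) → out
#3 (1,10): internal coord 1 + (10)·τ' = -1.3607; -1.3607 ∈ [-1.5, -0.1) → IN Λ
#4 (1,12): internal coord 1 + (12)·τ' = -1.8328; -1.8328 ∉ [-1.5, -0.1) → out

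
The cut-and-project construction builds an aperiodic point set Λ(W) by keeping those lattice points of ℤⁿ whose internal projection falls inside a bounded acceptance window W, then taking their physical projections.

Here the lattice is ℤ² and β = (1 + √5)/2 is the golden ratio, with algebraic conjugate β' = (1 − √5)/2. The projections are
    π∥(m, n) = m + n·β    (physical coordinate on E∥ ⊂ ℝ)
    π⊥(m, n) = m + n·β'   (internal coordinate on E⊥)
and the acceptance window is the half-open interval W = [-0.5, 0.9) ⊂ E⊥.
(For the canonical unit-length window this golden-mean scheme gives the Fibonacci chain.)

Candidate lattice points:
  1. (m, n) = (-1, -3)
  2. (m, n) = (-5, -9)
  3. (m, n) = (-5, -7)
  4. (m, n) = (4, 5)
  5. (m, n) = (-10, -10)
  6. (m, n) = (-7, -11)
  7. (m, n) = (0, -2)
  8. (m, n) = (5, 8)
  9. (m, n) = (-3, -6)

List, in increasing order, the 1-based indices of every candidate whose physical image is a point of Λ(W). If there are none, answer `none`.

Compute β' = (1−√5)/2 = -0.61803, so π⊥(m,n) = m -0.61803·n.
[1] lift (-1,-3): star map gives 0.85410; window check -0.5 ≤ 0.85410 < 0.9 is true → IN Λ
[2] lift (-5,-9): star map gives 0.56231; window check -0.5 ≤ 0.56231 < 0.9 is true → IN Λ
[3] lift (-5,-7): star map gives -0.67376; window check -0.5 ≤ -0.67376 < 0.9 is false → out
[4] lift (4,5): star map gives 0.90983; window check -0.5 ≤ 0.90983 < 0.9 is false → out
[5] lift (-10,-10): star map gives -3.81966; window check -0.5 ≤ -3.81966 < 0.9 is false → out
[6] lift (-7,-11): star map gives -0.20163; window check -0.5 ≤ -0.20163 < 0.9 is true → IN Λ
[7] lift (0,-2): star map gives 1.23607; window check -0.5 ≤ 1.23607 < 0.9 is false → out
[8] lift (5,8): star map gives 0.05573; window check -0.5 ≤ 0.05573 < 0.9 is true → IN Λ
[9] lift (-3,-6): star map gives 0.70820; window check -0.5 ≤ 0.70820 < 0.9 is true → IN Λ

1, 2, 6, 8, 9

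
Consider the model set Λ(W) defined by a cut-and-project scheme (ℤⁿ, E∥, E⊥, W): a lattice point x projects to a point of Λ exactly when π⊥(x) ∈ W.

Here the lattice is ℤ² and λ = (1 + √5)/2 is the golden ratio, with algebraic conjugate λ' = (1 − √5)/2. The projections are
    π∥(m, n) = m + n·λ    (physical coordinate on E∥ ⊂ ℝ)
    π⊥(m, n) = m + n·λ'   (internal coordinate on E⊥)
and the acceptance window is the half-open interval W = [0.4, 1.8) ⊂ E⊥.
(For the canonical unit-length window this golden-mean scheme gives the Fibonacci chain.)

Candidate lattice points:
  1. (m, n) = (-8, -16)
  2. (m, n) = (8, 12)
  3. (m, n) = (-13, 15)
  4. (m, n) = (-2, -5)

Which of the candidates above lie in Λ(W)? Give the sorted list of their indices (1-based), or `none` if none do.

λ' = (1−√5)/2 ≈ -0.618034.
[1] lift (-8,-16): star map gives 1.888544; window check 0.4 ≤ 1.888544 < 1.8 is false → out
[2] lift (8,12): star map gives 0.583592; window check 0.4 ≤ 0.583592 < 1.8 is true → IN Λ
[3] lift (-13,15): star map gives -22.270510; window check 0.4 ≤ -22.270510 < 1.8 is false → out
[4] lift (-2,-5): star map gives 1.090170; window check 0.4 ≤ 1.090170 < 1.8 is true → IN Λ

2, 4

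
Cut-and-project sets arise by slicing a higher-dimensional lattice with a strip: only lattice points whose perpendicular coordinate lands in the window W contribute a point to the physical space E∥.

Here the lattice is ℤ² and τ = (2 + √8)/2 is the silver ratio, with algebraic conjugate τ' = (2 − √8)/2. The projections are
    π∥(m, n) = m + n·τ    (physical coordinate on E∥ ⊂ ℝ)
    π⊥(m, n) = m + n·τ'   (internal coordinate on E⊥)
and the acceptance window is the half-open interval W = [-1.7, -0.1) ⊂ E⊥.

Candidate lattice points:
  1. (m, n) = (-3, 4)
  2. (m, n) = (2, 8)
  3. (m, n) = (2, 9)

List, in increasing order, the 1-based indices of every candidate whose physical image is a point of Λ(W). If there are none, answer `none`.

2

τ' = (2−√8)/2 ≈ -0.414214.
#1 (-3,4): internal coord -3 + (4)·τ' = -4.656854; -4.656854 ∉ [-1.7, -0.1) → out
#2 (2,8): internal coord 2 + (8)·τ' = -1.313708; -1.313708 ∈ [-1.7, -0.1) → IN Λ
#3 (2,9): internal coord 2 + (9)·τ' = -1.727922; -1.727922 ∉ [-1.7, -0.1) → out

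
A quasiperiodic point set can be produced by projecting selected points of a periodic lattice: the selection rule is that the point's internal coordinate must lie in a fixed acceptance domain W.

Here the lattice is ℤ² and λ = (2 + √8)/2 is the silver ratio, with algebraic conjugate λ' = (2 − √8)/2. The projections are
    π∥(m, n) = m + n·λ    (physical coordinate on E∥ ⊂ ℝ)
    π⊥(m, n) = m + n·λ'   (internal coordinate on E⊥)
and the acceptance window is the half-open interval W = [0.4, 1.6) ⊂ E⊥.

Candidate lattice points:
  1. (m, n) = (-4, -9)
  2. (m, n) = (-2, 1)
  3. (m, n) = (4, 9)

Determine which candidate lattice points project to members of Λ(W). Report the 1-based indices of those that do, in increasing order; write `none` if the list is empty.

Numerically λ ≈ 2.4142 and λ' = −1/λ ≈ -0.4142.
candidate 1: (m,n)=(-4,-9) → π∥ = -4-9·λ ≈ -25.7279, π⊥ = -4-9·λ' ≈ -0.2721 ∉ [0.4, 1.6) ⇒ out
candidate 2: (m,n)=(-2,1) → π∥ = -2+1·λ ≈ 0.4142, π⊥ = -2+1·λ' ≈ -2.4142 ∉ [0.4, 1.6) ⇒ out
candidate 3: (m,n)=(4,9) → π∥ = 4+9·λ ≈ 25.7279, π⊥ = 4+9·λ' ≈ 0.2721 ∉ [0.4, 1.6) ⇒ out

none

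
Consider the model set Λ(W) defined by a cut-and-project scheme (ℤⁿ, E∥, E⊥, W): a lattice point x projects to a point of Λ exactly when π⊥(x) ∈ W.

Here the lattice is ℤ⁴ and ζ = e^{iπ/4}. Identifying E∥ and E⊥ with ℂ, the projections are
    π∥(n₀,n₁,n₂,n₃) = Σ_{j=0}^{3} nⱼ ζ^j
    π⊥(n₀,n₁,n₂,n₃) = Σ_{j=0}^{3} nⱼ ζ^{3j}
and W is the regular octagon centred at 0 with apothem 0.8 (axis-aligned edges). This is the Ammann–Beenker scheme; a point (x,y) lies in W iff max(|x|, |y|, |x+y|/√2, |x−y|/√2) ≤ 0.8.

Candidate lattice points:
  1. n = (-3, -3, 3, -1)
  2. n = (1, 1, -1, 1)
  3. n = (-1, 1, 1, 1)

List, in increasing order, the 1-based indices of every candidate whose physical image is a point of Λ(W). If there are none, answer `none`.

none

With ζ = e^{iπ/4} the internal vectors are ζ^0,ζ^3,ζ^6,ζ^9.
#1 (-3, -3, 3, -1): internal (-1.585786, -5.828427); octagon support 5.828427 vs apothem 0.8 → ∉ W
#2 (1, 1, -1, 1): internal (1.000000, 2.414214); octagon support 2.414214 vs apothem 0.8 → ∉ W
#3 (-1, 1, 1, 1): internal (-1.000000, 0.414214); octagon support 1.000000 vs apothem 0.8 → ∉ W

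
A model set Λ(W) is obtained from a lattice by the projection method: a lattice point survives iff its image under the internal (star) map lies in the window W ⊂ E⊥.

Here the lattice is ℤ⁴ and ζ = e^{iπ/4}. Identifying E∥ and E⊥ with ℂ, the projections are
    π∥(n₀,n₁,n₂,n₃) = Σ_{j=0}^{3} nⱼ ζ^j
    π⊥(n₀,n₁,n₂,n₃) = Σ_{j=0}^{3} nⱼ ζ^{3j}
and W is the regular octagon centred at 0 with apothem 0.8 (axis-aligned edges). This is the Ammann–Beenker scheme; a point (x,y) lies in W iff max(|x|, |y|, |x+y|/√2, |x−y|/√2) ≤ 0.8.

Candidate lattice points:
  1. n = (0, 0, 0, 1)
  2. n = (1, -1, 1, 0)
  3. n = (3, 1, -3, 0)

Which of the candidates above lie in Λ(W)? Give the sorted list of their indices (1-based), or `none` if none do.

Internal map: ζ^{3j} for j=0..3 gives (1,0), (−√2/2,√2/2), (0,−1), (√2/2,√2/2).
candidate 1: n = (0, 0, 0, 1) → π⊥ ≈ (+0.7071, +0.7071); max(|x|,|y|,|x±y|/√2) = 1.0000 > 0.8 ⇒ ∉ W
candidate 2: n = (1, -1, 1, 0) → π⊥ ≈ (+1.7071, -1.7071); max(|x|,|y|,|x±y|/√2) = 2.4142 > 0.8 ⇒ ∉ W
candidate 3: n = (3, 1, -3, 0) → π⊥ ≈ (+2.2929, +3.7071); max(|x|,|y|,|x±y|/√2) = 4.2426 > 0.8 ⇒ ∉ W

none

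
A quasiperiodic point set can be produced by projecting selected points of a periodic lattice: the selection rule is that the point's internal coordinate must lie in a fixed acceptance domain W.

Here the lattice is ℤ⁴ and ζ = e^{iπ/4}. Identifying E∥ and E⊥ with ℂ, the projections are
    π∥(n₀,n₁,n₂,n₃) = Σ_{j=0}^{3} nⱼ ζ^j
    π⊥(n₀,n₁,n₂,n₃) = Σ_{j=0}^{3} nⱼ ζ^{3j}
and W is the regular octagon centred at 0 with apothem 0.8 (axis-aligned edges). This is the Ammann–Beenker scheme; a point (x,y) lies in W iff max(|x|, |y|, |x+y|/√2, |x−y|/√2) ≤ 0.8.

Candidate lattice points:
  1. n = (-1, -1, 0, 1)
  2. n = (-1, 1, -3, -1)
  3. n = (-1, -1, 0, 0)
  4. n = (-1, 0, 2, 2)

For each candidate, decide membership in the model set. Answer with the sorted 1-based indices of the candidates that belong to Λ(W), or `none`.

With ζ = e^{iπ/4} the internal vectors are ζ^0,ζ^3,ζ^6,ζ^9.
candidate 1: n = (-1, -1, 0, 1) → π⊥ ≈ (+0.4142, +0.0000); max(|x|,|y|,|x±y|/√2) = 0.4142 ≤ 0.8 ⇒ ∈ W
candidate 2: n = (-1, 1, -3, -1) → π⊥ ≈ (-2.4142, +3.0000); max(|x|,|y|,|x±y|/√2) = 3.8284 > 0.8 ⇒ ∉ W
candidate 3: n = (-1, -1, 0, 0) → π⊥ ≈ (-0.2929, -0.7071); max(|x|,|y|,|x±y|/√2) = 0.7071 ≤ 0.8 ⇒ ∈ W
candidate 4: n = (-1, 0, 2, 2) → π⊥ ≈ (+0.4142, -0.5858); max(|x|,|y|,|x±y|/√2) = 0.7071 ≤ 0.8 ⇒ ∈ W

1, 3, 4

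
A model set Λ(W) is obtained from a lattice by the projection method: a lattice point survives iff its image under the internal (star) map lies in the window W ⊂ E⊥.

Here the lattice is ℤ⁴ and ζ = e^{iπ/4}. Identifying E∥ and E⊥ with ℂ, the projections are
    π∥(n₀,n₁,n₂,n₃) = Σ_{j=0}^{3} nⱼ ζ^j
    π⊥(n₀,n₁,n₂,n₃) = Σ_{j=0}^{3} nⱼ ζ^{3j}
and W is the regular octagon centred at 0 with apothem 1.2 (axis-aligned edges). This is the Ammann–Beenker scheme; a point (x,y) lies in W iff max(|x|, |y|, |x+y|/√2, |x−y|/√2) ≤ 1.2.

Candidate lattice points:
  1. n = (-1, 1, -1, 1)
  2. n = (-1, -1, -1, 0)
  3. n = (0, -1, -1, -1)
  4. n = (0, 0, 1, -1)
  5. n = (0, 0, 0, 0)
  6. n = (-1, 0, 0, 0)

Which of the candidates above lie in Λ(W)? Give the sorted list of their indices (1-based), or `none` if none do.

With ζ = e^{iπ/4} the internal vectors are ζ^0,ζ^3,ζ^6,ζ^9.
candidate 1: n = (-1, 1, -1, 1) → π⊥ ≈ (-1.000000, +2.414214); max(|x|,|y|,|x±y|/√2) = 2.414214 > 1.2 ⇒ ∉ W
candidate 2: n = (-1, -1, -1, 0) → π⊥ ≈ (-0.292893, +0.292893); max(|x|,|y|,|x±y|/√2) = 0.414214 ≤ 1.2 ⇒ ∈ W
candidate 3: n = (0, -1, -1, -1) → π⊥ ≈ (+0.000000, -0.414214); max(|x|,|y|,|x±y|/√2) = 0.414214 ≤ 1.2 ⇒ ∈ W
candidate 4: n = (0, 0, 1, -1) → π⊥ ≈ (-0.707107, -1.707107); max(|x|,|y|,|x±y|/√2) = 1.707107 > 1.2 ⇒ ∉ W
candidate 5: n = (0, 0, 0, 0) → π⊥ ≈ (+0.000000, +0.000000); max(|x|,|y|,|x±y|/√2) = 0.000000 ≤ 1.2 ⇒ ∈ W
candidate 6: n = (-1, 0, 0, 0) → π⊥ ≈ (-1.000000, +0.000000); max(|x|,|y|,|x±y|/√2) = 1.000000 ≤ 1.2 ⇒ ∈ W

2, 3, 5, 6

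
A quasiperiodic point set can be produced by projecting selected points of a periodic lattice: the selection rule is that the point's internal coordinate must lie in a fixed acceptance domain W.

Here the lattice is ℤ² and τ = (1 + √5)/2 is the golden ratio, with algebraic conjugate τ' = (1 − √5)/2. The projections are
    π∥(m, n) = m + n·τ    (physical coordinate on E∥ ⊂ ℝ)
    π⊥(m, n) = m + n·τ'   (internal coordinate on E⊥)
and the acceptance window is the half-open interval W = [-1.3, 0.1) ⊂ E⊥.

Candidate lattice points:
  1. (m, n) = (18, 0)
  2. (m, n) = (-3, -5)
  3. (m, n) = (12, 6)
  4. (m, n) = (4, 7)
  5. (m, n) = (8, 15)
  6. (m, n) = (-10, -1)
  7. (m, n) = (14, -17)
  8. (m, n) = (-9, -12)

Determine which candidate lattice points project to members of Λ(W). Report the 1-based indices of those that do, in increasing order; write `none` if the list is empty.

Compute τ' = (1−√5)/2 = -0.618034, so π⊥(m,n) = m -0.618034·n.
candidate 1: (m,n)=(18,0) → π∥ = 18+0·τ ≈ 18.000000, π⊥ = 18+0·τ' ≈ 18.000000 ∉ [-1.3, 0.1) ⇒ out
candidate 2: (m,n)=(-3,-5) → π∥ = -3-5·τ ≈ -11.090170, π⊥ = -3-5·τ' ≈ 0.090170 ∈ [-1.3, 0.1) ⇒ IN Λ
candidate 3: (m,n)=(12,6) → π∥ = 12+6·τ ≈ 21.708204, π⊥ = 12+6·τ' ≈ 8.291796 ∉ [-1.3, 0.1) ⇒ out
candidate 4: (m,n)=(4,7) → π∥ = 4+7·τ ≈ 15.326238, π⊥ = 4+7·τ' ≈ -0.326238 ∈ [-1.3, 0.1) ⇒ IN Λ
candidate 5: (m,n)=(8,15) → π∥ = 8+15·τ ≈ 32.270510, π⊥ = 8+15·τ' ≈ -1.270510 ∈ [-1.3, 0.1) ⇒ IN Λ
candidate 6: (m,n)=(-10,-1) → π∥ = -10-1·τ ≈ -11.618034, π⊥ = -10-1·τ' ≈ -9.381966 ∉ [-1.3, 0.1) ⇒ out
candidate 7: (m,n)=(14,-17) → π∥ = 14-17·τ ≈ -13.506578, π⊥ = 14-17·τ' ≈ 24.506578 ∉ [-1.3, 0.1) ⇒ out
candidate 8: (m,n)=(-9,-12) → π∥ = -9-12·τ ≈ -28.416408, π⊥ = -9-12·τ' ≈ -1.583592 ∉ [-1.3, 0.1) ⇒ out

2, 4, 5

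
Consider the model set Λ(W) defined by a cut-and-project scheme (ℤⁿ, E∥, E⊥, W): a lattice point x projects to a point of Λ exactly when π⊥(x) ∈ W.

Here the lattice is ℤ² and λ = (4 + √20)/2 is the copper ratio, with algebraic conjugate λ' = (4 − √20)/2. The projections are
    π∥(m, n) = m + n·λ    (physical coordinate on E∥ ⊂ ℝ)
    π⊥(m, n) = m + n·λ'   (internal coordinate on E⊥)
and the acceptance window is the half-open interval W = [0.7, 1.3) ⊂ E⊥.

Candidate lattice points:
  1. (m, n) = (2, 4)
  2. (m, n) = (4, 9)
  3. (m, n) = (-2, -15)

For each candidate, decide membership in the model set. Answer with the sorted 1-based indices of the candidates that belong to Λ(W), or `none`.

1

λ' = (4−√20)/2 ≈ -0.2361.
candidate 1: (m,n)=(2,4) → π∥ = 2+4·λ ≈ 18.9443, π⊥ = 2+4·λ' ≈ 1.0557 ∈ [0.7, 1.3) ⇒ IN Λ
candidate 2: (m,n)=(4,9) → π∥ = 4+9·λ ≈ 42.1246, π⊥ = 4+9·λ' ≈ 1.8754 ∉ [0.7, 1.3) ⇒ out
candidate 3: (m,n)=(-2,-15) → π∥ = -2-15·λ ≈ -65.5410, π⊥ = -2-15·λ' ≈ 1.5410 ∉ [0.7, 1.3) ⇒ out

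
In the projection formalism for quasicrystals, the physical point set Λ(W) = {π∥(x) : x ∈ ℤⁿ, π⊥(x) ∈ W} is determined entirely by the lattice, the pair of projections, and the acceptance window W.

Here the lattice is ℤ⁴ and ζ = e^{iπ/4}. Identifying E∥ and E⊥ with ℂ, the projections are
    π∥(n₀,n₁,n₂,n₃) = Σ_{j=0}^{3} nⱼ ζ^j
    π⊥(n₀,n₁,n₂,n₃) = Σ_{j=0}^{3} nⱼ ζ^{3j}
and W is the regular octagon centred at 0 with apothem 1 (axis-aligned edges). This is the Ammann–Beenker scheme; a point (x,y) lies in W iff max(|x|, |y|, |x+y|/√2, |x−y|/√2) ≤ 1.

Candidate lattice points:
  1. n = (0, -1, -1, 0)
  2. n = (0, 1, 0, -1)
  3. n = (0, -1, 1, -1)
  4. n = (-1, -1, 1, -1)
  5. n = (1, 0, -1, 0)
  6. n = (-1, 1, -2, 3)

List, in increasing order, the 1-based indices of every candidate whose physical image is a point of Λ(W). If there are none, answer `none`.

Internal map: ζ^{3j} for j=0..3 gives (1,0), (−√2/2,√2/2), (0,−1), (√2/2,√2/2).
#1 (0, -1, -1, 0): internal (0.707107, 0.292893); octagon support 0.707107 vs apothem 1 → ∈ W
#2 (0, 1, 0, -1): internal (-1.414214, 0.000000); octagon support 1.414214 vs apothem 1 → ∉ W
#3 (0, -1, 1, -1): internal (0.000000, -2.414214); octagon support 2.414214 vs apothem 1 → ∉ W
#4 (-1, -1, 1, -1): internal (-1.000000, -2.414214); octagon support 2.414214 vs apothem 1 → ∉ W
#5 (1, 0, -1, 0): internal (1.000000, 1.000000); octagon support 1.414214 vs apothem 1 → ∉ W
#6 (-1, 1, -2, 3): internal (0.414214, 4.828427); octagon support 4.828427 vs apothem 1 → ∉ W

1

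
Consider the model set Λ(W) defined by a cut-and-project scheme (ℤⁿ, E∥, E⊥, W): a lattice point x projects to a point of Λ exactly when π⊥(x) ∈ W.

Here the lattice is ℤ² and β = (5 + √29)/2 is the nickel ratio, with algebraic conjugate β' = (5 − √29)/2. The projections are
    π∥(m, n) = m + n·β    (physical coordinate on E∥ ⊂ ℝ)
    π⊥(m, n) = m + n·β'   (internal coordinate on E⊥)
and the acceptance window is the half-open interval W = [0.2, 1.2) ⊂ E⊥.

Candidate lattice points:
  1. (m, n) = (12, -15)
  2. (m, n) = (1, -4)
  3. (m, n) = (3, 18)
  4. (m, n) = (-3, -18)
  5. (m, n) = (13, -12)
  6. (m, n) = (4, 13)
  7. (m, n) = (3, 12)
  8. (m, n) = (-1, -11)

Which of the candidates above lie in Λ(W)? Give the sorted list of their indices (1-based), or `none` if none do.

4, 7, 8

Numerically β ≈ 5.192582 and β' = −1/β ≈ -0.192582.
[1] lift (12,-15): star map gives 14.888736; window check 0.2 ≤ 14.888736 < 1.2 is false → out
[2] lift (1,-4): star map gives 1.770330; window check 0.2 ≤ 1.770330 < 1.2 is false → out
[3] lift (3,18): star map gives -0.466483; window check 0.2 ≤ -0.466483 < 1.2 is false → out
[4] lift (-3,-18): star map gives 0.466483; window check 0.2 ≤ 0.466483 < 1.2 is true → IN Λ
[5] lift (13,-12): star map gives 15.310989; window check 0.2 ≤ 15.310989 < 1.2 is false → out
[6] lift (4,13): star map gives 1.496429; window check 0.2 ≤ 1.496429 < 1.2 is false → out
[7] lift (3,12): star map gives 0.689011; window check 0.2 ≤ 0.689011 < 1.2 is true → IN Λ
[8] lift (-1,-11): star map gives 1.118406; window check 0.2 ≤ 1.118406 < 1.2 is true → IN Λ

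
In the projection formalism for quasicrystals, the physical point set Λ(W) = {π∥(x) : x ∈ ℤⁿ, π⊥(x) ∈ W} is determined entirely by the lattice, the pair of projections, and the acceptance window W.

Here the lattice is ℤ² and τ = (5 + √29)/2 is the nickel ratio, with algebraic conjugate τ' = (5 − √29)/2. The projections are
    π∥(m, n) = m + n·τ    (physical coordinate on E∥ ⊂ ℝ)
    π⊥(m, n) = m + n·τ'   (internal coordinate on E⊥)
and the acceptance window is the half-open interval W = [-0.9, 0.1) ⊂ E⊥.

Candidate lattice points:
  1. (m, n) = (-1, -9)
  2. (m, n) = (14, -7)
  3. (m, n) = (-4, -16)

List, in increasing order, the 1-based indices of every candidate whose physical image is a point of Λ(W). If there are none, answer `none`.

Numerically τ ≈ 5.192582 and τ' = −1/τ ≈ -0.192582.
[1] lift (-1,-9): star map gives 0.733242; window check -0.9 ≤ 0.733242 < 0.1 is false → out
[2] lift (14,-7): star map gives 15.348077; window check -0.9 ≤ 15.348077 < 0.1 is false → out
[3] lift (-4,-16): star map gives -0.918682; window check -0.9 ≤ -0.918682 < 0.1 is false → out

none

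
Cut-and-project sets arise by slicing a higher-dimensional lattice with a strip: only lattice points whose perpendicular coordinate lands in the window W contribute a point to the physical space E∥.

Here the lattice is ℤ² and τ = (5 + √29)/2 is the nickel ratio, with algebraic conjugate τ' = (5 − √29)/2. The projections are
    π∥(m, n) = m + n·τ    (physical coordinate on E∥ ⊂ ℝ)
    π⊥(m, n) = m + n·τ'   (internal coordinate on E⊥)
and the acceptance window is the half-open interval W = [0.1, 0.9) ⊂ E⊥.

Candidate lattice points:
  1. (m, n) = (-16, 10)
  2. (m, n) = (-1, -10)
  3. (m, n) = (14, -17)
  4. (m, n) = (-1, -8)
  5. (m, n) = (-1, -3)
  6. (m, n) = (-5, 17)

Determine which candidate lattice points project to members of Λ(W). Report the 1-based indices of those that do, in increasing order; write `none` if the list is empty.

τ' = (5−√29)/2 ≈ -0.192582.
[1] lift (-16,10): star map gives -17.925824; window check 0.1 ≤ -17.925824 < 0.9 is false → out
[2] lift (-1,-10): star map gives 0.925824; window check 0.1 ≤ 0.925824 < 0.9 is false → out
[3] lift (14,-17): star map gives 17.273901; window check 0.1 ≤ 17.273901 < 0.9 is false → out
[4] lift (-1,-8): star map gives 0.540659; window check 0.1 ≤ 0.540659 < 0.9 is true → IN Λ
[5] lift (-1,-3): star map gives -0.422253; window check 0.1 ≤ -0.422253 < 0.9 is false → out
[6] lift (-5,17): star map gives -8.273901; window check 0.1 ≤ -8.273901 < 0.9 is false → out

4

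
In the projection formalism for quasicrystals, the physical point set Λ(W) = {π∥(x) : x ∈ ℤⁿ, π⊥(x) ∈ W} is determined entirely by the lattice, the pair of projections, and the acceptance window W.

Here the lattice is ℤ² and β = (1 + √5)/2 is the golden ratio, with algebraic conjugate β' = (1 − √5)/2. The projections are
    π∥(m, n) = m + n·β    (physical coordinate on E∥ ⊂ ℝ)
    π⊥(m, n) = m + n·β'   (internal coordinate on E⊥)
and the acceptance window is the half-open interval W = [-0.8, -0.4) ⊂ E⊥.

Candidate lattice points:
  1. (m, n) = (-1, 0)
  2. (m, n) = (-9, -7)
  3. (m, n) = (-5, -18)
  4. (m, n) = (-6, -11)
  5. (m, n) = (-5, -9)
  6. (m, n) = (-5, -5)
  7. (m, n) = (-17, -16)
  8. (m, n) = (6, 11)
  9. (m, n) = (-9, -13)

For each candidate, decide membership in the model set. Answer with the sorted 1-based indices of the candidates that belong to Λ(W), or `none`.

Numerically β ≈ 1.61803 and β' = −1/β ≈ -0.61803.
#1 (-1,0): internal coord -1 + (0)·β' = -1.00000; -1.00000 ∉ [-0.8, -0.4) → out
#2 (-9,-7): internal coord -9 + (-7)·β' = -4.67376; -4.67376 ∉ [-0.8, -0.4) → out
#3 (-5,-18): internal coord -5 + (-18)·β' = +6.12461; +6.12461 ∉ [-0.8, -0.4) → out
#4 (-6,-11): internal coord -6 + (-11)·β' = +0.79837; +0.79837 ∉ [-0.8, -0.4) → out
#5 (-5,-9): internal coord -5 + (-9)·β' = +0.56231; +0.56231 ∉ [-0.8, -0.4) → out
#6 (-5,-5): internal coord -5 + (-5)·β' = -1.90983; -1.90983 ∉ [-0.8, -0.4) → out
#7 (-17,-16): internal coord -17 + (-16)·β' = -7.11146; -7.11146 ∉ [-0.8, -0.4) → out
#8 (6,11): internal coord 6 + (11)·β' = -0.79837; -0.79837 ∈ [-0.8, -0.4) → IN Λ
#9 (-9,-13): internal coord -9 + (-13)·β' = -0.96556; -0.96556 ∉ [-0.8, -0.4) → out

8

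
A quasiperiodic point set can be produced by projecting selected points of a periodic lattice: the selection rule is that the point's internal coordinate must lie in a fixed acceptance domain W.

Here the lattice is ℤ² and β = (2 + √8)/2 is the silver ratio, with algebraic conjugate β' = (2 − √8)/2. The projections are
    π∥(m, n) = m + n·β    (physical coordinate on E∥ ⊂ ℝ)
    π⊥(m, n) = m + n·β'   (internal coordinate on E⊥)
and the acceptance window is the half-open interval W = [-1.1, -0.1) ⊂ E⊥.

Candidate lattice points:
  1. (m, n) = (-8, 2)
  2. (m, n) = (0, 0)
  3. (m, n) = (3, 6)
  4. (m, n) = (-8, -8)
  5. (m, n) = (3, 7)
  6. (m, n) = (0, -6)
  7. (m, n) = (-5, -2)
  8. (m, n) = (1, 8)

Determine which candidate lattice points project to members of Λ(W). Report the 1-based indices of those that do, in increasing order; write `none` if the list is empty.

Compute β' = (2−√8)/2 = -0.41421, so π⊥(m,n) = m -0.41421·n.
[1] lift (-8,2): star map gives -8.82843; window check -1.1 ≤ -8.82843 < -0.1 is false → out
[2] lift (0,0): star map gives 0.00000; window check -1.1 ≤ 0.00000 < -0.1 is false → out
[3] lift (3,6): star map gives 0.51472; window check -1.1 ≤ 0.51472 < -0.1 is false → out
[4] lift (-8,-8): star map gives -4.68629; window check -1.1 ≤ -4.68629 < -0.1 is false → out
[5] lift (3,7): star map gives 0.10051; window check -1.1 ≤ 0.10051 < -0.1 is false → out
[6] lift (0,-6): star map gives 2.48528; window check -1.1 ≤ 2.48528 < -0.1 is false → out
[7] lift (-5,-2): star map gives -4.17157; window check -1.1 ≤ -4.17157 < -0.1 is false → out
[8] lift (1,8): star map gives -2.31371; window check -1.1 ≤ -2.31371 < -0.1 is false → out

none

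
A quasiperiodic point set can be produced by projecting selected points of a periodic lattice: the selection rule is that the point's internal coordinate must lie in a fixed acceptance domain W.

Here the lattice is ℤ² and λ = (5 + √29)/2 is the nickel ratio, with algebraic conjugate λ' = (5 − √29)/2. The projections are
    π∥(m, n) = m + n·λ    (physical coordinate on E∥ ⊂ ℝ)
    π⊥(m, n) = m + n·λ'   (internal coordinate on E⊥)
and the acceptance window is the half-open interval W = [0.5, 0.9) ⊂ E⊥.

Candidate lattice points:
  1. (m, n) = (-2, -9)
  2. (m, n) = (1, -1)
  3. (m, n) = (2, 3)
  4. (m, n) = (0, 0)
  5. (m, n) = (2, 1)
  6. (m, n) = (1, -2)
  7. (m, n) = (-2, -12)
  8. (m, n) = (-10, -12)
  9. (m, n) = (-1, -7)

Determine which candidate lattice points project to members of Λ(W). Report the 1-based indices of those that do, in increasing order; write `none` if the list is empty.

none

Compute λ' = (5−√29)/2 = -0.1926, so π⊥(m,n) = m -0.1926·n.
#1 (-2,-9): internal coord -2 + (-9)·λ' = -0.2668; -0.2668 ∉ [0.5, 0.9) → out
#2 (1,-1): internal coord 1 + (-1)·λ' = +1.1926; +1.1926 ∉ [0.5, 0.9) → out
#3 (2,3): internal coord 2 + (3)·λ' = +1.4223; +1.4223 ∉ [0.5, 0.9) → out
#4 (0,0): internal coord 0 + (0)·λ' = +0.0000; +0.0000 ∉ [0.5, 0.9) → out
#5 (2,1): internal coord 2 + (1)·λ' = +1.8074; +1.8074 ∉ [0.5, 0.9) → out
#6 (1,-2): internal coord 1 + (-2)·λ' = +1.3852; +1.3852 ∉ [0.5, 0.9) → out
#7 (-2,-12): internal coord -2 + (-12)·λ' = +0.3110; +0.3110 ∉ [0.5, 0.9) → out
#8 (-10,-12): internal coord -10 + (-12)·λ' = -7.6890; -7.6890 ∉ [0.5, 0.9) → out
#9 (-1,-7): internal coord -1 + (-7)·λ' = +0.3481; +0.3481 ∉ [0.5, 0.9) → out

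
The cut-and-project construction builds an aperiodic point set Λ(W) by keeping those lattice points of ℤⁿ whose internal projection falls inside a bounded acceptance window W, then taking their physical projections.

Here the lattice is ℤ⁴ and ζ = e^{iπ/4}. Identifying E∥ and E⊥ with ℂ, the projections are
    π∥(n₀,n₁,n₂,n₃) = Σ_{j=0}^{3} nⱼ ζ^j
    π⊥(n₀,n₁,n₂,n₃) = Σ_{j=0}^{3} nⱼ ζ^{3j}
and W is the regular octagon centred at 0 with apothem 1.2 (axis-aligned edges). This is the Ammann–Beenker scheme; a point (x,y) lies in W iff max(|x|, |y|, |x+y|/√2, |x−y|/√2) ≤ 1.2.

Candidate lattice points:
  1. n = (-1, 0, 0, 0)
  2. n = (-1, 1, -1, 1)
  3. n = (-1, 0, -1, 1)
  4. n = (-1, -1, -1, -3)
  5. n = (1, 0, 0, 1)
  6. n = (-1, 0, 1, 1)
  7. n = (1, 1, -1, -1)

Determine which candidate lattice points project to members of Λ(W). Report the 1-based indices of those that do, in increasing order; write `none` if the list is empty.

Internal map: ζ^{3j} for j=0..3 gives (1,0), (−√2/2,√2/2), (0,−1), (√2/2,√2/2).
candidate 1: n = (-1, 0, 0, 0) → π⊥ ≈ (-1.0000, +0.0000); max(|x|,|y|,|x±y|/√2) = 1.0000 ≤ 1.2 ⇒ ∈ W
candidate 2: n = (-1, 1, -1, 1) → π⊥ ≈ (-1.0000, +2.4142); max(|x|,|y|,|x±y|/√2) = 2.4142 > 1.2 ⇒ ∉ W
candidate 3: n = (-1, 0, -1, 1) → π⊥ ≈ (-0.2929, +1.7071); max(|x|,|y|,|x±y|/√2) = 1.7071 > 1.2 ⇒ ∉ W
candidate 4: n = (-1, -1, -1, -3) → π⊥ ≈ (-2.4142, -1.8284); max(|x|,|y|,|x±y|/√2) = 3.0000 > 1.2 ⇒ ∉ W
candidate 5: n = (1, 0, 0, 1) → π⊥ ≈ (+1.7071, +0.7071); max(|x|,|y|,|x±y|/√2) = 1.7071 > 1.2 ⇒ ∉ W
candidate 6: n = (-1, 0, 1, 1) → π⊥ ≈ (-0.2929, -0.2929); max(|x|,|y|,|x±y|/√2) = 0.4142 ≤ 1.2 ⇒ ∈ W
candidate 7: n = (1, 1, -1, -1) → π⊥ ≈ (-0.4142, +1.0000); max(|x|,|y|,|x±y|/√2) = 1.0000 ≤ 1.2 ⇒ ∈ W

1, 6, 7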